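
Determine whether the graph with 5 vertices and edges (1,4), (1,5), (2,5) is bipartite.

Step 1: Attempt 2-coloring using BFS:
  Start at vertex 1, assign color 0
  Color vertex 4 with color 1 (neighbor of 1)
  Color vertex 5 with color 1 (neighbor of 1)
  Color vertex 2 with color 0 (neighbor of 5)
  Start new component at vertex 3, assign color 0

Step 2: 2-coloring succeeded. No conflicts found.
  Set A (color 0): {1, 2, 3}
  Set B (color 1): {4, 5}

The graph is bipartite with partition {1, 2, 3}, {4, 5}.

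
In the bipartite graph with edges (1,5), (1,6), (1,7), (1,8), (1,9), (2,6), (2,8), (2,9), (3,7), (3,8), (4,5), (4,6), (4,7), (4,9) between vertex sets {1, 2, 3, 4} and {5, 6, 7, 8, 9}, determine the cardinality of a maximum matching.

Step 1: List the neighbors of each left vertex:
  1: 5, 6, 7, 8, 9
  2: 6, 8, 9
  3: 7, 8
  4: 5, 6, 7, 9

Step 2: Greedily match left vertices, then look for augmenting paths:
  Match 1 -- 5
  Match 2 -- 6
  Match 3 -- 7
  Match 4 -- 9
  No augmenting path remains.

Step 3: Verify this is maximum:
  Matching size 4 = min(|L|, |R|) = min(4, 5), which is an upper bound, so this matching is maximum.

Maximum matching: {(1,5), (2,6), (3,7), (4,9)}
Size: 4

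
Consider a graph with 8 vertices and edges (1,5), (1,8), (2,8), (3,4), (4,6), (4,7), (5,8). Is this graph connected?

Step 1: Build adjacency list from edges:
  1: 5, 8
  2: 8
  3: 4
  4: 3, 6, 7
  5: 1, 8
  6: 4
  7: 4
  8: 1, 2, 5

Step 2: Run BFS/DFS from vertex 1:
  Visited: {1, 5, 8, 2}
  Reached 4 of 8 vertices

Step 3: Only 4 of 8 vertices reached. Graph is disconnected.
Connected components: {1, 2, 5, 8}, {3, 4, 6, 7}
Answer: No, the graph is not connected (2 components).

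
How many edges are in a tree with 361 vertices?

A tree on n vertices always has exactly n - 1 edges.
For n = 361: edges = 361 - 1 = 360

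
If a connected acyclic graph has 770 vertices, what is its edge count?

A tree on n vertices always has exactly n - 1 edges.
For n = 770: edges = 770 - 1 = 769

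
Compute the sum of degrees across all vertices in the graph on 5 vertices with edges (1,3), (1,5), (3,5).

Step 1: Count edges incident to each vertex:
  deg(1) = 2 (neighbors: 3, 5)
  deg(2) = 0 (neighbors: none)
  deg(3) = 2 (neighbors: 1, 5)
  deg(4) = 0 (neighbors: none)
  deg(5) = 2 (neighbors: 1, 3)

Step 2: Sum all degrees:
  2 + 0 + 2 + 0 + 2 = 6

Verification: sum of degrees = 2 * |E| = 2 * 3 = 6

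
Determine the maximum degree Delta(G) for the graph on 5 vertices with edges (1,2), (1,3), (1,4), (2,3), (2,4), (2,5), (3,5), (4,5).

Step 1: Count edges incident to each vertex:
  deg(1) = 3 (neighbors: 2, 3, 4)
  deg(2) = 4 (neighbors: 1, 3, 4, 5)
  deg(3) = 3 (neighbors: 1, 2, 5)
  deg(4) = 3 (neighbors: 1, 2, 5)
  deg(5) = 3 (neighbors: 2, 3, 4)

Step 2: Find maximum:
  max(3, 4, 3, 3, 3) = 4 (vertex 2)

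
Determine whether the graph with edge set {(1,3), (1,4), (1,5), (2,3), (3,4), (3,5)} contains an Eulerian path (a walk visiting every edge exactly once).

Step 1: Find the degree of each vertex:
  deg(1) = 3
  deg(2) = 1
  deg(3) = 4
  deg(4) = 2
  deg(5) = 2

Step 2: Count vertices with odd degree:
  Odd-degree vertices: 1, 2 (2 total)

Step 3: Apply Euler's theorem:
  - Eulerian circuit exists iff graph is connected and all vertices have even degree
  - Eulerian path exists iff graph is connected and has 0 or 2 odd-degree vertices

Graph is connected with exactly 2 odd-degree vertices (1, 2).
Eulerian path exists (starting and ending at the odd-degree vertices), but no Eulerian circuit.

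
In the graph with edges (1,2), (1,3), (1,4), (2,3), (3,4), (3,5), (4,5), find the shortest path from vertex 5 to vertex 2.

Step 1: Build adjacency list:
  1: 2, 3, 4
  2: 1, 3
  3: 1, 2, 4, 5
  4: 1, 3, 5
  5: 3, 4

Step 2: BFS from vertex 5 to find shortest path to 2:
  vertex 3 reached at distance 1
  vertex 4 reached at distance 1
  vertex 1 reached at distance 2
  vertex 2 reached at distance 2

Step 3: Shortest path: 5 -> 3 -> 2
Path length: 2 edges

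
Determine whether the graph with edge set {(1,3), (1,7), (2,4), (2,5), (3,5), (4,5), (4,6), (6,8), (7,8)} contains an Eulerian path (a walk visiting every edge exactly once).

Step 1: Find the degree of each vertex:
  deg(1) = 2
  deg(2) = 2
  deg(3) = 2
  deg(4) = 3
  deg(5) = 3
  deg(6) = 2
  deg(7) = 2
  deg(8) = 2

Step 2: Count vertices with odd degree:
  Odd-degree vertices: 4, 5 (2 total)

Step 3: Apply Euler's theorem:
  - Eulerian circuit exists iff graph is connected and all vertices have even degree
  - Eulerian path exists iff graph is connected and has 0 or 2 odd-degree vertices

Graph is connected with exactly 2 odd-degree vertices (4, 5).
Eulerian path exists (starting and ending at the odd-degree vertices), but no Eulerian circuit.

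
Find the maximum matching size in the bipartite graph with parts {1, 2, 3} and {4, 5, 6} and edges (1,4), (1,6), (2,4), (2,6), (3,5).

Step 1: List the neighbors of each left vertex:
  1: 4, 6
  2: 4, 6
  3: 5

Step 2: Greedily match left vertices, then look for augmenting paths:
  Match 1 -- 4
  Match 2 -- 6
  Match 3 -- 5
  No augmenting path remains.

Step 3: Verify this is maximum:
  Matching size 3 = min(|L|, |R|) = min(3, 3), which is an upper bound, so this matching is maximum.

Maximum matching: {(1,4), (2,6), (3,5)}
Size: 3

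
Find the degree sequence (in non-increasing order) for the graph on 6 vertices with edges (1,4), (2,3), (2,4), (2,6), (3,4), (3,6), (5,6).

Step 1: Count edges incident to each vertex:
  deg(1) = 1 (neighbors: 4)
  deg(2) = 3 (neighbors: 3, 4, 6)
  deg(3) = 3 (neighbors: 2, 4, 6)
  deg(4) = 3 (neighbors: 1, 2, 3)
  deg(5) = 1 (neighbors: 6)
  deg(6) = 3 (neighbors: 2, 3, 5)

Step 2: Sort degrees in non-increasing order:
  Degrees: [1, 3, 3, 3, 1, 3] -> sorted: [3, 3, 3, 3, 1, 1]

Degree sequence: [3, 3, 3, 3, 1, 1]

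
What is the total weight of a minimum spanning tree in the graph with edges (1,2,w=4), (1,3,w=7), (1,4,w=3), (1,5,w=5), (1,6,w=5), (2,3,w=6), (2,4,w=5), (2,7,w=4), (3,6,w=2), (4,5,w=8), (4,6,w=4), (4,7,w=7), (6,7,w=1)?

Apply Kruskal's algorithm (sort edges by weight, add if no cycle):

Sorted edges by weight:
  (6,7) w=1
  (3,6) w=2
  (1,4) w=3
  (1,2) w=4
  (2,7) w=4
  (4,6) w=4
  (1,6) w=5
  (1,5) w=5
  (2,4) w=5
  (2,3) w=6
  (1,3) w=7
  (4,7) w=7
  (4,5) w=8

Add edge (6,7) w=1 -- no cycle. Running total: 1
Add edge (3,6) w=2 -- no cycle. Running total: 3
Add edge (1,4) w=3 -- no cycle. Running total: 6
Add edge (1,2) w=4 -- no cycle. Running total: 10
Add edge (2,7) w=4 -- no cycle. Running total: 14
Skip edge (4,6) w=4 -- would create cycle
Skip edge (1,6) w=5 -- would create cycle
Add edge (1,5) w=5 -- no cycle. Running total: 19

MST edges: (6,7,w=1), (3,6,w=2), (1,4,w=3), (1,2,w=4), (2,7,w=4), (1,5,w=5)
Total MST weight: 1 + 2 + 3 + 4 + 4 + 5 = 19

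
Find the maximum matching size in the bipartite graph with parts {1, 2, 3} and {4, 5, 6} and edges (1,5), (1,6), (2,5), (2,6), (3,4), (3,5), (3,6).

Step 1: List the neighbors of each left vertex:
  1: 5, 6
  2: 5, 6
  3: 4, 5, 6

Step 2: Greedily match left vertices, then look for augmenting paths:
  Match 1 -- 5
  Match 2 -- 6
  Match 3 -- 4
  No augmenting path remains.

Step 3: Verify this is maximum:
  Matching size 3 = min(|L|, |R|) = min(3, 3), which is an upper bound, so this matching is maximum.

Maximum matching: {(1,5), (2,6), (3,4)}
Size: 3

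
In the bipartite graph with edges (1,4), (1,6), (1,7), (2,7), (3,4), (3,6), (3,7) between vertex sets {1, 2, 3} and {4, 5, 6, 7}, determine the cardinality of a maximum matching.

Step 1: List the neighbors of each left vertex:
  1: 4, 6, 7
  2: 7
  3: 4, 6, 7

Step 2: Greedily match left vertices, then look for augmenting paths:
  Match 1 -- 4
  Match 2 -- 7
  Match 3 -- 6
  No augmenting path remains.

Step 3: Verify this is maximum:
  Matching size 3 = min(|L|, |R|) = min(3, 4), which is an upper bound, so this matching is maximum.

Maximum matching: {(1,4), (2,7), (3,6)}
Size: 3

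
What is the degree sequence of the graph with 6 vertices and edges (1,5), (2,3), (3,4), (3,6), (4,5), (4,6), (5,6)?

Step 1: Count edges incident to each vertex:
  deg(1) = 1 (neighbors: 5)
  deg(2) = 1 (neighbors: 3)
  deg(3) = 3 (neighbors: 2, 4, 6)
  deg(4) = 3 (neighbors: 3, 5, 6)
  deg(5) = 3 (neighbors: 1, 4, 6)
  deg(6) = 3 (neighbors: 3, 4, 5)

Step 2: Sort degrees in non-increasing order:
  Degrees: [1, 1, 3, 3, 3, 3] -> sorted: [3, 3, 3, 3, 1, 1]

Degree sequence: [3, 3, 3, 3, 1, 1]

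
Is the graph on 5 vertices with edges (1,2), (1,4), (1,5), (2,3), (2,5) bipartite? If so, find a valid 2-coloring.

Step 1: Attempt 2-coloring using BFS:
  Start at vertex 1, assign color 0
  Color vertex 2 with color 1 (neighbor of 1)
  Color vertex 4 with color 1 (neighbor of 1)
  Color vertex 5 with color 1 (neighbor of 1)
  Color vertex 3 with color 0 (neighbor of 2)

Step 2: Conflict found! Vertices 2 and 5 are adjacent but have the same color.
This means the graph contains an odd cycle.

The graph is NOT bipartite.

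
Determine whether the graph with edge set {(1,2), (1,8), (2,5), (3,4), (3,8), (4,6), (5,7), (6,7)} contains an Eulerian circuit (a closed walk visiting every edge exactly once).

Step 1: Find the degree of each vertex:
  deg(1) = 2
  deg(2) = 2
  deg(3) = 2
  deg(4) = 2
  deg(5) = 2
  deg(6) = 2
  deg(7) = 2
  deg(8) = 2

Step 2: Count vertices with odd degree:
  All vertices have even degree (0 odd-degree vertices)

Step 3: Apply Euler's theorem:
  - Eulerian circuit exists iff graph is connected and all vertices have even degree
  - Eulerian path exists iff graph is connected and has 0 or 2 odd-degree vertices

Graph is connected with 0 odd-degree vertices.
Both Eulerian circuit and Eulerian path exist.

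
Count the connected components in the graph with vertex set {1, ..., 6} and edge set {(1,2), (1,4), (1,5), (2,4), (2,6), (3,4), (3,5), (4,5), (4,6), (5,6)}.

Step 1: Build adjacency list from edges:
  1: 2, 4, 5
  2: 1, 4, 6
  3: 4, 5
  4: 1, 2, 3, 5, 6
  5: 1, 3, 4, 6
  6: 2, 4, 5

Step 2: Run BFS/DFS from vertex 1:
  Visited: {1, 2, 4, 5, 6, 3}
  Reached 6 of 6 vertices

Step 3: All 6 vertices reached from vertex 1, so the graph is connected.
Number of connected components: 1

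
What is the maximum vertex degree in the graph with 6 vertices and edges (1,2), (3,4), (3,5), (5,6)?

Step 1: Count edges incident to each vertex:
  deg(1) = 1 (neighbors: 2)
  deg(2) = 1 (neighbors: 1)
  deg(3) = 2 (neighbors: 4, 5)
  deg(4) = 1 (neighbors: 3)
  deg(5) = 2 (neighbors: 3, 6)
  deg(6) = 1 (neighbors: 5)

Step 2: Find maximum:
  max(1, 1, 2, 1, 2, 1) = 2 (vertex 3)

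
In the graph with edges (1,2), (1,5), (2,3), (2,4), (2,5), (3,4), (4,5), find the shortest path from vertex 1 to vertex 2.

Step 1: Build adjacency list:
  1: 2, 5
  2: 1, 3, 4, 5
  3: 2, 4
  4: 2, 3, 5
  5: 1, 2, 4

Step 2: BFS from vertex 1 to find shortest path to 2:
  vertex 2 reached at distance 1

Step 3: Shortest path: 1 -> 2
Path length: 1 edge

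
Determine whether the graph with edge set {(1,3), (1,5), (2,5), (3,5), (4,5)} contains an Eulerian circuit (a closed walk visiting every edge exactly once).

Step 1: Find the degree of each vertex:
  deg(1) = 2
  deg(2) = 1
  deg(3) = 2
  deg(4) = 1
  deg(5) = 4

Step 2: Count vertices with odd degree:
  Odd-degree vertices: 2, 4 (2 total)

Step 3: Apply Euler's theorem:
  - Eulerian circuit exists iff graph is connected and all vertices have even degree
  - Eulerian path exists iff graph is connected and has 0 or 2 odd-degree vertices

Graph is connected with exactly 2 odd-degree vertices (2, 4).
Eulerian path exists (starting and ending at the odd-degree vertices), but no Eulerian circuit.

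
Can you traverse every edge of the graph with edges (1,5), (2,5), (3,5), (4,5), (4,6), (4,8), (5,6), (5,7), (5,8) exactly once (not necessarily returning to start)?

Step 1: Find the degree of each vertex:
  deg(1) = 1
  deg(2) = 1
  deg(3) = 1
  deg(4) = 3
  deg(5) = 7
  deg(6) = 2
  deg(7) = 1
  deg(8) = 2

Step 2: Count vertices with odd degree:
  Odd-degree vertices: 1, 2, 3, 4, 5, 7 (6 total)

Step 3: Apply Euler's theorem:
  - Eulerian circuit exists iff graph is connected and all vertices have even degree
  - Eulerian path exists iff graph is connected and has 0 or 2 odd-degree vertices

Graph has 6 odd-degree vertices (need 0 or 2).
Neither Eulerian path nor Eulerian circuit exists.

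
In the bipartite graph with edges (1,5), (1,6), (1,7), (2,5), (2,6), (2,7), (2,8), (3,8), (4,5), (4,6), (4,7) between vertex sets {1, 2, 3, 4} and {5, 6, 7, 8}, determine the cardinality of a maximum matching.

Step 1: List the neighbors of each left vertex:
  1: 5, 6, 7
  2: 5, 6, 7, 8
  3: 8
  4: 5, 6, 7

Step 2: Greedily match left vertices, then look for augmenting paths:
  Match 1 -- 5
  Match 2 -- 6
  Match 3 -- 8
  Match 4 -- 7
  No augmenting path remains.

Step 3: Verify this is maximum:
  Matching size 4 = min(|L|, |R|) = min(4, 4), which is an upper bound, so this matching is maximum.

Maximum matching: {(1,5), (2,6), (3,8), (4,7)}
Size: 4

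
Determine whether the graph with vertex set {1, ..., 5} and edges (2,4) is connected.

Step 1: Build adjacency list from edges:
  1: (none)
  2: 4
  3: (none)
  4: 2
  5: (none)

Step 2: Run BFS/DFS from vertex 1:
  Visited: {1}
  Reached 1 of 5 vertices

Step 3: Only 1 of 5 vertices reached. Graph is disconnected.
Connected components: {1}, {2, 4}, {3}, {5}
Answer: No, the graph is not connected (4 components).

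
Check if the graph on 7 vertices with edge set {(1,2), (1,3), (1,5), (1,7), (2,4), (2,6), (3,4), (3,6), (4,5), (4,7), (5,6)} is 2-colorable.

Step 1: Attempt 2-coloring using BFS:
  Start at vertex 1, assign color 0
  Color vertex 2 with color 1 (neighbor of 1)
  Color vertex 3 with color 1 (neighbor of 1)
  Color vertex 5 with color 1 (neighbor of 1)
  Color vertex 7 with color 1 (neighbor of 1)
  Color vertex 4 with color 0 (neighbor of 2)
  Color vertex 6 with color 0 (neighbor of 2)

Step 2: 2-coloring succeeded. No conflicts found.
  Set A (color 0): {1, 4, 6}
  Set B (color 1): {2, 3, 5, 7}

The graph is bipartite with partition {1, 4, 6}, {2, 3, 5, 7}.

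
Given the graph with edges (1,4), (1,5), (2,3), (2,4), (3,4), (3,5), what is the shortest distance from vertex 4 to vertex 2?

Step 1: Build adjacency list:
  1: 4, 5
  2: 3, 4
  3: 2, 4, 5
  4: 1, 2, 3
  5: 1, 3

Step 2: BFS from vertex 4 to find shortest path to 2:
  vertex 1 reached at distance 1
  vertex 2 reached at distance 1

Step 3: Shortest path: 4 -> 2
Path length: 1 edge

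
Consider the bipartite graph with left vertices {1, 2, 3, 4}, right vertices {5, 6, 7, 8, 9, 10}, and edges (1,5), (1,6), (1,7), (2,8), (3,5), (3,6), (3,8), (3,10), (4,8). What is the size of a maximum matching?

Step 1: List the neighbors of each left vertex:
  1: 5, 6, 7
  2: 8
  3: 5, 6, 8, 10
  4: 8

Step 2: Greedily match left vertices, then look for augmenting paths:
  Match 1 -- 5
  Match 2 -- 8
  Match 3 -- 6
  No augmenting path remains.

Step 3: Verify this is maximum:
  Matching has size 3. The vertex set {1, 3, 8} covers every edge and has size 3; any matching has at most one edge per cover vertex, so 3 is maximum (König's theorem).

Maximum matching: {(1,5), (2,8), (3,6)}
Size: 3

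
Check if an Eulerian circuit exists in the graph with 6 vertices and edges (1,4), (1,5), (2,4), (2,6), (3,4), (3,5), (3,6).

Step 1: Find the degree of each vertex:
  deg(1) = 2
  deg(2) = 2
  deg(3) = 3
  deg(4) = 3
  deg(5) = 2
  deg(6) = 2

Step 2: Count vertices with odd degree:
  Odd-degree vertices: 3, 4 (2 total)

Step 3: Apply Euler's theorem:
  - Eulerian circuit exists iff graph is connected and all vertices have even degree
  - Eulerian path exists iff graph is connected and has 0 or 2 odd-degree vertices

Graph is connected with exactly 2 odd-degree vertices (3, 4).
Eulerian path exists (starting and ending at the odd-degree vertices), but no Eulerian circuit.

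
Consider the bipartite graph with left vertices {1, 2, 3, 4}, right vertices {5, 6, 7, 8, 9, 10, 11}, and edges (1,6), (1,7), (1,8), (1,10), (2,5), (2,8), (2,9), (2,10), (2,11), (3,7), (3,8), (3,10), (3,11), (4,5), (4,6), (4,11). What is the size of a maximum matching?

Step 1: List the neighbors of each left vertex:
  1: 6, 7, 8, 10
  2: 5, 8, 9, 10, 11
  3: 7, 8, 10, 11
  4: 5, 6, 11

Step 2: Greedily match left vertices, then look for augmenting paths:
  Match 1 -- 6
  Match 2 -- 5
  Match 3 -- 7
  Match 4 -- 11
  No augmenting path remains.

Step 3: Verify this is maximum:
  Matching size 4 = min(|L|, |R|) = min(4, 7), which is an upper bound, so this matching is maximum.

Maximum matching: {(1,6), (2,5), (3,7), (4,11)}
Size: 4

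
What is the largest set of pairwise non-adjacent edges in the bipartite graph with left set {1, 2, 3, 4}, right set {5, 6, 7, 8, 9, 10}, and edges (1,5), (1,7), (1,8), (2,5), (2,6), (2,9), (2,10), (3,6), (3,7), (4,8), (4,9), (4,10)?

Step 1: List the neighbors of each left vertex:
  1: 5, 7, 8
  2: 5, 6, 9, 10
  3: 6, 7
  4: 8, 9, 10

Step 2: Greedily match left vertices, then look for augmenting paths:
  Match 1 -- 5
  Match 2 -- 6
  Match 3 -- 7
  Match 4 -- 8
  No augmenting path remains.

Step 3: Verify this is maximum:
  Matching size 4 = min(|L|, |R|) = min(4, 6), which is an upper bound, so this matching is maximum.

Maximum matching: {(1,5), (2,6), (3,7), (4,8)}
Size: 4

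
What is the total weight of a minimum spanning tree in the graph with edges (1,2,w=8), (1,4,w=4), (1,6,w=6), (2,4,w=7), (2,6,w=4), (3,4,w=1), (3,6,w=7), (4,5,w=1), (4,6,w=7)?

Apply Kruskal's algorithm (sort edges by weight, add if no cycle):

Sorted edges by weight:
  (3,4) w=1
  (4,5) w=1
  (1,4) w=4
  (2,6) w=4
  (1,6) w=6
  (2,4) w=7
  (3,6) w=7
  (4,6) w=7
  (1,2) w=8

Add edge (3,4) w=1 -- no cycle. Running total: 1
Add edge (4,5) w=1 -- no cycle. Running total: 2
Add edge (1,4) w=4 -- no cycle. Running total: 6
Add edge (2,6) w=4 -- no cycle. Running total: 10
Add edge (1,6) w=6 -- no cycle. Running total: 16

MST edges: (3,4,w=1), (4,5,w=1), (1,4,w=4), (2,6,w=4), (1,6,w=6)
Total MST weight: 1 + 1 + 4 + 4 + 6 = 16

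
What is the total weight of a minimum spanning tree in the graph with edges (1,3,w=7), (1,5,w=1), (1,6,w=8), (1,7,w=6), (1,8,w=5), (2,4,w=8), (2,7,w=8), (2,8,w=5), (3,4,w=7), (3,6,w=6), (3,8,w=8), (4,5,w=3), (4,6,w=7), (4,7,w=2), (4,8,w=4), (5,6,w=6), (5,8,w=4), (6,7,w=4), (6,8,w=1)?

Apply Kruskal's algorithm (sort edges by weight, add if no cycle):

Sorted edges by weight:
  (1,5) w=1
  (6,8) w=1
  (4,7) w=2
  (4,5) w=3
  (4,8) w=4
  (5,8) w=4
  (6,7) w=4
  (1,8) w=5
  (2,8) w=5
  (1,7) w=6
  (3,6) w=6
  (5,6) w=6
  (1,3) w=7
  (3,4) w=7
  (4,6) w=7
  (1,6) w=8
  (2,4) w=8
  (2,7) w=8
  (3,8) w=8

Add edge (1,5) w=1 -- no cycle. Running total: 1
Add edge (6,8) w=1 -- no cycle. Running total: 2
Add edge (4,7) w=2 -- no cycle. Running total: 4
Add edge (4,5) w=3 -- no cycle. Running total: 7
Add edge (4,8) w=4 -- no cycle. Running total: 11
Skip edge (5,8) w=4 -- would create cycle
Skip edge (6,7) w=4 -- would create cycle
Skip edge (1,8) w=5 -- would create cycle
Add edge (2,8) w=5 -- no cycle. Running total: 16
Skip edge (1,7) w=6 -- would create cycle
Add edge (3,6) w=6 -- no cycle. Running total: 22

MST edges: (1,5,w=1), (6,8,w=1), (4,7,w=2), (4,5,w=3), (4,8,w=4), (2,8,w=5), (3,6,w=6)
Total MST weight: 1 + 1 + 2 + 3 + 4 + 5 + 6 = 22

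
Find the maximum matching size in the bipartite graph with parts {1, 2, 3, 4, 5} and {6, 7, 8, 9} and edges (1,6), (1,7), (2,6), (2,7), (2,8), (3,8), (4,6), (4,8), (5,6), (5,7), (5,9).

Step 1: List the neighbors of each left vertex:
  1: 6, 7
  2: 6, 7, 8
  3: 8
  4: 6, 8
  5: 6, 7, 9

Step 2: Greedily match left vertices, then look for augmenting paths:
  Match 1 -- 6
  Match 2 -- 7
  Match 3 -- 8
  Match 5 -- 9
  No augmenting path remains.

Step 3: Verify this is maximum:
  Matching size 4 = min(|L|, |R|) = min(5, 4), which is an upper bound, so this matching is maximum.

Maximum matching: {(1,6), (2,7), (3,8), (5,9)}
Size: 4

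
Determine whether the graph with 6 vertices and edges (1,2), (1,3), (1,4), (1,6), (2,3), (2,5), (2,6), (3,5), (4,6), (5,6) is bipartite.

Step 1: Attempt 2-coloring using BFS:
  Start at vertex 1, assign color 0
  Color vertex 2 with color 1 (neighbor of 1)
  Color vertex 3 with color 1 (neighbor of 1)
  Color vertex 4 with color 1 (neighbor of 1)
  Color vertex 6 with color 1 (neighbor of 1)

Step 2: Conflict found! Vertices 2 and 3 are adjacent but have the same color.
This means the graph contains an odd cycle.

The graph is NOT bipartite.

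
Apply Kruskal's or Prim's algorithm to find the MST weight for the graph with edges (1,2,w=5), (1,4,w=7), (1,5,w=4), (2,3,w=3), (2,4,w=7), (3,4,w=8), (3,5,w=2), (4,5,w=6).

Apply Kruskal's algorithm (sort edges by weight, add if no cycle):

Sorted edges by weight:
  (3,5) w=2
  (2,3) w=3
  (1,5) w=4
  (1,2) w=5
  (4,5) w=6
  (1,4) w=7
  (2,4) w=7
  (3,4) w=8

Add edge (3,5) w=2 -- no cycle. Running total: 2
Add edge (2,3) w=3 -- no cycle. Running total: 5
Add edge (1,5) w=4 -- no cycle. Running total: 9
Skip edge (1,2) w=5 -- would create cycle
Add edge (4,5) w=6 -- no cycle. Running total: 15

MST edges: (3,5,w=2), (2,3,w=3), (1,5,w=4), (4,5,w=6)
Total MST weight: 2 + 3 + 4 + 6 = 15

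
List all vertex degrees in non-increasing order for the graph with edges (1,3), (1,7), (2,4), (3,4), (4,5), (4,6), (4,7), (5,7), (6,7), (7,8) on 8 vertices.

Step 1: Count edges incident to each vertex:
  deg(1) = 2 (neighbors: 3, 7)
  deg(2) = 1 (neighbors: 4)
  deg(3) = 2 (neighbors: 1, 4)
  deg(4) = 5 (neighbors: 2, 3, 5, 6, 7)
  deg(5) = 2 (neighbors: 4, 7)
  deg(6) = 2 (neighbors: 4, 7)
  deg(7) = 5 (neighbors: 1, 4, 5, 6, 8)
  deg(8) = 1 (neighbors: 7)

Step 2: Sort degrees in non-increasing order:
  Degrees: [2, 1, 2, 5, 2, 2, 5, 1] -> sorted: [5, 5, 2, 2, 2, 2, 1, 1]

Degree sequence: [5, 5, 2, 2, 2, 2, 1, 1]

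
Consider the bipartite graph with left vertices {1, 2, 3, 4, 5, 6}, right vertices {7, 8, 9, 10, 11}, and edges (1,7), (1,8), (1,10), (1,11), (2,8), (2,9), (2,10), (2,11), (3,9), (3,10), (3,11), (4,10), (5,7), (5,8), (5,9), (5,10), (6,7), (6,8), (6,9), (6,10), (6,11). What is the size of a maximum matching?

Step 1: List the neighbors of each left vertex:
  1: 7, 8, 10, 11
  2: 8, 9, 10, 11
  3: 9, 10, 11
  4: 10
  5: 7, 8, 9, 10
  6: 7, 8, 9, 10, 11

Step 2: Greedily match left vertices, then look for augmenting paths:
  Match 1 -- 7
  Match 2 -- 8
  Match 3 -- 9
  Match 4 -- 10
  Match 6 -- 11
  No augmenting path remains.

Step 3: Verify this is maximum:
  Matching size 5 = min(|L|, |R|) = min(6, 5), which is an upper bound, so this matching is maximum.

Maximum matching: {(1,7), (2,8), (3,9), (4,10), (6,11)}
Size: 5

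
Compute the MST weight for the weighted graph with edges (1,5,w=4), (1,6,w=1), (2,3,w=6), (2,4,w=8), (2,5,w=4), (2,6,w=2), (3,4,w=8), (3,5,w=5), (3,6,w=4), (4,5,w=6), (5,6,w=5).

Apply Kruskal's algorithm (sort edges by weight, add if no cycle):

Sorted edges by weight:
  (1,6) w=1
  (2,6) w=2
  (1,5) w=4
  (2,5) w=4
  (3,6) w=4
  (3,5) w=5
  (5,6) w=5
  (2,3) w=6
  (4,5) w=6
  (2,4) w=8
  (3,4) w=8

Add edge (1,6) w=1 -- no cycle. Running total: 1
Add edge (2,6) w=2 -- no cycle. Running total: 3
Add edge (1,5) w=4 -- no cycle. Running total: 7
Skip edge (2,5) w=4 -- would create cycle
Add edge (3,6) w=4 -- no cycle. Running total: 11
Skip edge (3,5) w=5 -- would create cycle
Skip edge (5,6) w=5 -- would create cycle
Skip edge (2,3) w=6 -- would create cycle
Add edge (4,5) w=6 -- no cycle. Running total: 17

MST edges: (1,6,w=1), (2,6,w=2), (1,5,w=4), (3,6,w=4), (4,5,w=6)
Total MST weight: 1 + 2 + 4 + 4 + 6 = 17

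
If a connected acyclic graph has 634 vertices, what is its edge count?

A tree on n vertices always has exactly n - 1 edges.
For n = 634: edges = 634 - 1 = 633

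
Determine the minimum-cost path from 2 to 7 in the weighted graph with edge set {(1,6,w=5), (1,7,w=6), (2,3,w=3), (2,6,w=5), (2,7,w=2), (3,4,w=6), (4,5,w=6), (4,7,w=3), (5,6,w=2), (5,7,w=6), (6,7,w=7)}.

Step 1: Build adjacency list with weights:
  1: 6(w=5), 7(w=6)
  2: 3(w=3), 6(w=5), 7(w=2)
  3: 2(w=3), 4(w=6)
  4: 3(w=6), 5(w=6), 7(w=3)
  5: 4(w=6), 6(w=2), 7(w=6)
  6: 1(w=5), 2(w=5), 5(w=2), 7(w=7)
  7: 1(w=6), 2(w=2), 4(w=3), 5(w=6), 6(w=7)

Step 2: Apply Dijkstra's algorithm from vertex 2:
  Visit vertex 2 (distance=0)
    Update dist[3] = 3
    Update dist[6] = 5
    Update dist[7] = 2
  Visit vertex 7 (distance=2)
    Update dist[1] = 8
    Update dist[4] = 5
    Update dist[5] = 8

Step 3: Shortest path: 2 -> 7
Total weight: 2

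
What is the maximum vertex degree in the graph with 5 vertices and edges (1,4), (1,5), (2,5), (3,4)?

Step 1: Count edges incident to each vertex:
  deg(1) = 2 (neighbors: 4, 5)
  deg(2) = 1 (neighbors: 5)
  deg(3) = 1 (neighbors: 4)
  deg(4) = 2 (neighbors: 1, 3)
  deg(5) = 2 (neighbors: 1, 2)

Step 2: Find maximum:
  max(2, 1, 1, 2, 2) = 2 (vertex 1)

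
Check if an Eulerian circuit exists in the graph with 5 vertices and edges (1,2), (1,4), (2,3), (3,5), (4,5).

Step 1: Find the degree of each vertex:
  deg(1) = 2
  deg(2) = 2
  deg(3) = 2
  deg(4) = 2
  deg(5) = 2

Step 2: Count vertices with odd degree:
  All vertices have even degree (0 odd-degree vertices)

Step 3: Apply Euler's theorem:
  - Eulerian circuit exists iff graph is connected and all vertices have even degree
  - Eulerian path exists iff graph is connected and has 0 or 2 odd-degree vertices

Graph is connected with 0 odd-degree vertices.
Both Eulerian circuit and Eulerian path exist.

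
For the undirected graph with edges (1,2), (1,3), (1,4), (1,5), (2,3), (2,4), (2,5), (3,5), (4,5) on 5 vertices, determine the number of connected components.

Step 1: Build adjacency list from edges:
  1: 2, 3, 4, 5
  2: 1, 3, 4, 5
  3: 1, 2, 5
  4: 1, 2, 5
  5: 1, 2, 3, 4

Step 2: Run BFS/DFS from vertex 1:
  Visited: {1, 2, 3, 4, 5}
  Reached 5 of 5 vertices

Step 3: All 5 vertices reached from vertex 1, so the graph is connected.
Number of connected components: 1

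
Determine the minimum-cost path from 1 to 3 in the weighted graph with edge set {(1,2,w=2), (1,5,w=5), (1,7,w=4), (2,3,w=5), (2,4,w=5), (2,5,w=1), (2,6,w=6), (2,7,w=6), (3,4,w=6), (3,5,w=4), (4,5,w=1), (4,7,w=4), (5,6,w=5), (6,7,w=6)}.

Step 1: Build adjacency list with weights:
  1: 2(w=2), 5(w=5), 7(w=4)
  2: 1(w=2), 3(w=5), 4(w=5), 5(w=1), 6(w=6), 7(w=6)
  3: 2(w=5), 4(w=6), 5(w=4)
  4: 2(w=5), 3(w=6), 5(w=1), 7(w=4)
  5: 1(w=5), 2(w=1), 3(w=4), 4(w=1), 6(w=5)
  6: 2(w=6), 5(w=5), 7(w=6)
  7: 1(w=4), 2(w=6), 4(w=4), 6(w=6)

Step 2: Apply Dijkstra's algorithm from vertex 1:
  Visit vertex 1 (distance=0)
    Update dist[2] = 2
    Update dist[5] = 5
    Update dist[7] = 4
  Visit vertex 2 (distance=2)
    Update dist[3] = 7
    Update dist[4] = 7
    Update dist[5] = 3
    Update dist[6] = 8
  Visit vertex 5 (distance=3)
    Update dist[4] = 4
  Visit vertex 4 (distance=4)
  Visit vertex 7 (distance=4)
  Visit vertex 3 (distance=7)

Step 3: Shortest path: 1 -> 2 -> 3
Total weight: 2 + 5 = 7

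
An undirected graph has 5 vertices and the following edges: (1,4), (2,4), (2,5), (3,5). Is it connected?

Step 1: Build adjacency list from edges:
  1: 4
  2: 4, 5
  3: 5
  4: 1, 2
  5: 2, 3

Step 2: Run BFS/DFS from vertex 1:
  Visited: {1, 4, 2, 5, 3}
  Reached 5 of 5 vertices

Step 3: All 5 vertices reached from vertex 1, so the graph is connected.
Answer: Yes, the graph is connected.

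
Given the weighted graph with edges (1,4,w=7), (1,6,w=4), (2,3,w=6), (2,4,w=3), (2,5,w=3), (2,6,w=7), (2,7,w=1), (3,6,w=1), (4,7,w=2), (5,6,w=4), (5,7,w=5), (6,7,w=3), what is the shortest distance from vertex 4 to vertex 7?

Step 1: Build adjacency list with weights:
  1: 4(w=7), 6(w=4)
  2: 3(w=6), 4(w=3), 5(w=3), 6(w=7), 7(w=1)
  3: 2(w=6), 6(w=1)
  4: 1(w=7), 2(w=3), 7(w=2)
  5: 2(w=3), 6(w=4), 7(w=5)
  6: 1(w=4), 2(w=7), 3(w=1), 5(w=4), 7(w=3)
  7: 2(w=1), 4(w=2), 5(w=5), 6(w=3)

Step 2: Apply Dijkstra's algorithm from vertex 4:
  Visit vertex 4 (distance=0)
    Update dist[1] = 7
    Update dist[2] = 3
    Update dist[7] = 2
  Visit vertex 7 (distance=2)
    Update dist[5] = 7
    Update dist[6] = 5

Step 3: Shortest path: 4 -> 7
Total weight: 2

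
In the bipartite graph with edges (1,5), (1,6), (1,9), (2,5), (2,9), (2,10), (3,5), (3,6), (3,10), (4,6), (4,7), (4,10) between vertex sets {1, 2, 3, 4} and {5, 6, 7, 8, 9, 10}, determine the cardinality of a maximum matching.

Step 1: List the neighbors of each left vertex:
  1: 5, 6, 9
  2: 5, 9, 10
  3: 5, 6, 10
  4: 6, 7, 10

Step 2: Greedily match left vertices, then look for augmenting paths:
  Match 1 -- 5
  Match 2 -- 9
  Match 3 -- 6
  Match 4 -- 7
  No augmenting path remains.

Step 3: Verify this is maximum:
  Matching size 4 = min(|L|, |R|) = min(4, 6), which is an upper bound, so this matching is maximum.

Maximum matching: {(1,5), (2,9), (3,6), (4,7)}
Size: 4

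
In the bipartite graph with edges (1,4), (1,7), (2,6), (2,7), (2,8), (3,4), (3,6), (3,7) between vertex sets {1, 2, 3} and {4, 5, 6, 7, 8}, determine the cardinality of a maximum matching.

Step 1: List the neighbors of each left vertex:
  1: 4, 7
  2: 6, 7, 8
  3: 4, 6, 7

Step 2: Greedily match left vertices, then look for augmenting paths:
  Match 1 -- 4
  Match 2 -- 6
  Match 3 -- 7
  No augmenting path remains.

Step 3: Verify this is maximum:
  Matching size 3 = min(|L|, |R|) = min(3, 5), which is an upper bound, so this matching is maximum.

Maximum matching: {(1,4), (2,6), (3,7)}
Size: 3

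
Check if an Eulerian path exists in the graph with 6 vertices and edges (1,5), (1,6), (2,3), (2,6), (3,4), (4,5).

Step 1: Find the degree of each vertex:
  deg(1) = 2
  deg(2) = 2
  deg(3) = 2
  deg(4) = 2
  deg(5) = 2
  deg(6) = 2

Step 2: Count vertices with odd degree:
  All vertices have even degree (0 odd-degree vertices)

Step 3: Apply Euler's theorem:
  - Eulerian circuit exists iff graph is connected and all vertices have even degree
  - Eulerian path exists iff graph is connected and has 0 or 2 odd-degree vertices

Graph is connected with 0 odd-degree vertices.
Both Eulerian circuit and Eulerian path exist.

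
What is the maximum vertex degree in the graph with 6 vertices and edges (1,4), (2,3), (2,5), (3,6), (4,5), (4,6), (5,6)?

Step 1: Count edges incident to each vertex:
  deg(1) = 1 (neighbors: 4)
  deg(2) = 2 (neighbors: 3, 5)
  deg(3) = 2 (neighbors: 2, 6)
  deg(4) = 3 (neighbors: 1, 5, 6)
  deg(5) = 3 (neighbors: 2, 4, 6)
  deg(6) = 3 (neighbors: 3, 4, 5)

Step 2: Find maximum:
  max(1, 2, 2, 3, 3, 3) = 3 (vertex 4)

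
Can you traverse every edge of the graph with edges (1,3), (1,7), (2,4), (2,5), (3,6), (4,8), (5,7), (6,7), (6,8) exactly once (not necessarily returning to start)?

Step 1: Find the degree of each vertex:
  deg(1) = 2
  deg(2) = 2
  deg(3) = 2
  deg(4) = 2
  deg(5) = 2
  deg(6) = 3
  deg(7) = 3
  deg(8) = 2

Step 2: Count vertices with odd degree:
  Odd-degree vertices: 6, 7 (2 total)

Step 3: Apply Euler's theorem:
  - Eulerian circuit exists iff graph is connected and all vertices have even degree
  - Eulerian path exists iff graph is connected and has 0 or 2 odd-degree vertices

Graph is connected with exactly 2 odd-degree vertices (6, 7).
Eulerian path exists (starting and ending at the odd-degree vertices), but no Eulerian circuit.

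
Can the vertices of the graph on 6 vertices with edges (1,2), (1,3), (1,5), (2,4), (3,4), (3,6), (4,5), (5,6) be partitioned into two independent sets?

Step 1: Attempt 2-coloring using BFS:
  Start at vertex 1, assign color 0
  Color vertex 2 with color 1 (neighbor of 1)
  Color vertex 3 with color 1 (neighbor of 1)
  Color vertex 5 with color 1 (neighbor of 1)
  Color vertex 4 with color 0 (neighbor of 2)
  Color vertex 6 with color 0 (neighbor of 3)

Step 2: 2-coloring succeeded. No conflicts found.
  Set A (color 0): {1, 4, 6}
  Set B (color 1): {2, 3, 5}

The graph is bipartite with partition {1, 4, 6}, {2, 3, 5}.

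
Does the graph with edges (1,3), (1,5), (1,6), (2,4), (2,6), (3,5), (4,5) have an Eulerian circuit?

Step 1: Find the degree of each vertex:
  deg(1) = 3
  deg(2) = 2
  deg(3) = 2
  deg(4) = 2
  deg(5) = 3
  deg(6) = 2

Step 2: Count vertices with odd degree:
  Odd-degree vertices: 1, 5 (2 total)

Step 3: Apply Euler's theorem:
  - Eulerian circuit exists iff graph is connected and all vertices have even degree
  - Eulerian path exists iff graph is connected and has 0 or 2 odd-degree vertices

Graph is connected with exactly 2 odd-degree vertices (1, 5).
Eulerian path exists (starting and ending at the odd-degree vertices), but no Eulerian circuit.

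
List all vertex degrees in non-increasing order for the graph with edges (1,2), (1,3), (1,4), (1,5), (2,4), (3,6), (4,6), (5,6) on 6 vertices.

Step 1: Count edges incident to each vertex:
  deg(1) = 4 (neighbors: 2, 3, 4, 5)
  deg(2) = 2 (neighbors: 1, 4)
  deg(3) = 2 (neighbors: 1, 6)
  deg(4) = 3 (neighbors: 1, 2, 6)
  deg(5) = 2 (neighbors: 1, 6)
  deg(6) = 3 (neighbors: 3, 4, 5)

Step 2: Sort degrees in non-increasing order:
  Degrees: [4, 2, 2, 3, 2, 3] -> sorted: [4, 3, 3, 2, 2, 2]

Degree sequence: [4, 3, 3, 2, 2, 2]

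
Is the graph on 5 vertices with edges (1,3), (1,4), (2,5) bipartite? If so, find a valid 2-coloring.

Step 1: Attempt 2-coloring using BFS:
  Start at vertex 1, assign color 0
  Color vertex 3 with color 1 (neighbor of 1)
  Color vertex 4 with color 1 (neighbor of 1)
  Start new component at vertex 2, assign color 0
  Color vertex 5 with color 1 (neighbor of 2)

Step 2: 2-coloring succeeded. No conflicts found.
  Set A (color 0): {1, 2}
  Set B (color 1): {3, 4, 5}

The graph is bipartite with partition {1, 2}, {3, 4, 5}.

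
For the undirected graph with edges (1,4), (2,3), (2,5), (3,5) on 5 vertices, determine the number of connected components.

Step 1: Build adjacency list from edges:
  1: 4
  2: 3, 5
  3: 2, 5
  4: 1
  5: 2, 3

Step 2: Run BFS/DFS from vertex 1:
  Visited: {1, 4}
  Reached 2 of 5 vertices

Step 3: Only 2 of 5 vertices reached. Graph is disconnected.
Connected components: {1, 4}, {2, 3, 5}
Number of connected components: 2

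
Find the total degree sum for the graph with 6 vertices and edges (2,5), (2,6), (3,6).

Step 1: Count edges incident to each vertex:
  deg(1) = 0 (neighbors: none)
  deg(2) = 2 (neighbors: 5, 6)
  deg(3) = 1 (neighbors: 6)
  deg(4) = 0 (neighbors: none)
  deg(5) = 1 (neighbors: 2)
  deg(6) = 2 (neighbors: 2, 3)

Step 2: Sum all degrees:
  0 + 2 + 1 + 0 + 1 + 2 = 6

Verification: sum of degrees = 2 * |E| = 2 * 3 = 6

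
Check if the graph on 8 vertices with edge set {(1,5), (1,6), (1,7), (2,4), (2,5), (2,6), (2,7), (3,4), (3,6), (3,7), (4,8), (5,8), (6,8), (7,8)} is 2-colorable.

Step 1: Attempt 2-coloring using BFS:
  Start at vertex 1, assign color 0
  Color vertex 5 with color 1 (neighbor of 1)
  Color vertex 6 with color 1 (neighbor of 1)
  Color vertex 7 with color 1 (neighbor of 1)
  Color vertex 2 with color 0 (neighbor of 5)
  Color vertex 8 with color 0 (neighbor of 5)
  Color vertex 3 with color 0 (neighbor of 6)
  Color vertex 4 with color 1 (neighbor of 2)

Step 2: 2-coloring succeeded. No conflicts found.
  Set A (color 0): {1, 2, 3, 8}
  Set B (color 1): {4, 5, 6, 7}

The graph is bipartite with partition {1, 2, 3, 8}, {4, 5, 6, 7}.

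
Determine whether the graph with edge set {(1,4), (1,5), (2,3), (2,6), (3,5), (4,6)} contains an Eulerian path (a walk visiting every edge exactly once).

Step 1: Find the degree of each vertex:
  deg(1) = 2
  deg(2) = 2
  deg(3) = 2
  deg(4) = 2
  deg(5) = 2
  deg(6) = 2

Step 2: Count vertices with odd degree:
  All vertices have even degree (0 odd-degree vertices)

Step 3: Apply Euler's theorem:
  - Eulerian circuit exists iff graph is connected and all vertices have even degree
  - Eulerian path exists iff graph is connected and has 0 or 2 odd-degree vertices

Graph is connected with 0 odd-degree vertices.
Both Eulerian circuit and Eulerian path exist.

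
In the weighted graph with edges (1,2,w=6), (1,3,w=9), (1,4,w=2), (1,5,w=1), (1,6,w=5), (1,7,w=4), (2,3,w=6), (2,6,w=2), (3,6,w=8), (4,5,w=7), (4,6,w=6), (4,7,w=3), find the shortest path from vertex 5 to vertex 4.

Step 1: Build adjacency list with weights:
  1: 2(w=6), 3(w=9), 4(w=2), 5(w=1), 6(w=5), 7(w=4)
  2: 1(w=6), 3(w=6), 6(w=2)
  3: 1(w=9), 2(w=6), 6(w=8)
  4: 1(w=2), 5(w=7), 6(w=6), 7(w=3)
  5: 1(w=1), 4(w=7)
  6: 1(w=5), 2(w=2), 3(w=8), 4(w=6)
  7: 1(w=4), 4(w=3)

Step 2: Apply Dijkstra's algorithm from vertex 5:
  Visit vertex 5 (distance=0)
    Update dist[1] = 1
    Update dist[4] = 7
  Visit vertex 1 (distance=1)
    Update dist[2] = 7
    Update dist[3] = 10
    Update dist[4] = 3
    Update dist[6] = 6
    Update dist[7] = 5
  Visit vertex 4 (distance=3)

Step 3: Shortest path: 5 -> 1 -> 4
Total weight: 1 + 2 = 3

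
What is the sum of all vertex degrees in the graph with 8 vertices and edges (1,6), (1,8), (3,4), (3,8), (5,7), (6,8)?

Step 1: Count edges incident to each vertex:
  deg(1) = 2 (neighbors: 6, 8)
  deg(2) = 0 (neighbors: none)
  deg(3) = 2 (neighbors: 4, 8)
  deg(4) = 1 (neighbors: 3)
  deg(5) = 1 (neighbors: 7)
  deg(6) = 2 (neighbors: 1, 8)
  deg(7) = 1 (neighbors: 5)
  deg(8) = 3 (neighbors: 1, 3, 6)

Step 2: Sum all degrees:
  2 + 0 + 2 + 1 + 1 + 2 + 1 + 3 = 12

Verification: sum of degrees = 2 * |E| = 2 * 6 = 12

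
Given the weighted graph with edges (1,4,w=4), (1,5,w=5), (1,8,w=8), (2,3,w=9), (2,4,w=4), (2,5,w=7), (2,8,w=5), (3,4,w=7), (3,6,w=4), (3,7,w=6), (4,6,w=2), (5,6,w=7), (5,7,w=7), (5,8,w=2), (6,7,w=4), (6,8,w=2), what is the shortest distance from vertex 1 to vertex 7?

Step 1: Build adjacency list with weights:
  1: 4(w=4), 5(w=5), 8(w=8)
  2: 3(w=9), 4(w=4), 5(w=7), 8(w=5)
  3: 2(w=9), 4(w=7), 6(w=4), 7(w=6)
  4: 1(w=4), 2(w=4), 3(w=7), 6(w=2)
  5: 1(w=5), 2(w=7), 6(w=7), 7(w=7), 8(w=2)
  6: 3(w=4), 4(w=2), 5(w=7), 7(w=4), 8(w=2)
  7: 3(w=6), 5(w=7), 6(w=4)
  8: 1(w=8), 2(w=5), 5(w=2), 6(w=2)

Step 2: Apply Dijkstra's algorithm from vertex 1:
  Visit vertex 1 (distance=0)
    Update dist[4] = 4
    Update dist[5] = 5
    Update dist[8] = 8
  Visit vertex 4 (distance=4)
    Update dist[2] = 8
    Update dist[3] = 11
    Update dist[6] = 6
  Visit vertex 5 (distance=5)
    Update dist[7] = 12
    Update dist[8] = 7
  Visit vertex 6 (distance=6)
    Update dist[3] = 10
    Update dist[7] = 10
  Visit vertex 8 (distance=7)
  Visit vertex 2 (distance=8)
  Visit vertex 3 (distance=10)
  Visit vertex 7 (distance=10)

Step 3: Shortest path: 1 -> 4 -> 6 -> 7
Total weight: 4 + 2 + 4 = 10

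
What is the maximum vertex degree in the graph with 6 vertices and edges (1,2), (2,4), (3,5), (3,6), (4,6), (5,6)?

Step 1: Count edges incident to each vertex:
  deg(1) = 1 (neighbors: 2)
  deg(2) = 2 (neighbors: 1, 4)
  deg(3) = 2 (neighbors: 5, 6)
  deg(4) = 2 (neighbors: 2, 6)
  deg(5) = 2 (neighbors: 3, 6)
  deg(6) = 3 (neighbors: 3, 4, 5)

Step 2: Find maximum:
  max(1, 2, 2, 2, 2, 3) = 3 (vertex 6)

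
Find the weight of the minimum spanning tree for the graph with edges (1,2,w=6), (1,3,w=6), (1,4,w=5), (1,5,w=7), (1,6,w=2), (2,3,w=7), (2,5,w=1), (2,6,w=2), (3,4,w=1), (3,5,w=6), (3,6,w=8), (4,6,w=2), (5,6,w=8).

Apply Kruskal's algorithm (sort edges by weight, add if no cycle):

Sorted edges by weight:
  (2,5) w=1
  (3,4) w=1
  (1,6) w=2
  (2,6) w=2
  (4,6) w=2
  (1,4) w=5
  (1,2) w=6
  (1,3) w=6
  (3,5) w=6
  (1,5) w=7
  (2,3) w=7
  (3,6) w=8
  (5,6) w=8

Add edge (2,5) w=1 -- no cycle. Running total: 1
Add edge (3,4) w=1 -- no cycle. Running total: 2
Add edge (1,6) w=2 -- no cycle. Running total: 4
Add edge (2,6) w=2 -- no cycle. Running total: 6
Add edge (4,6) w=2 -- no cycle. Running total: 8

MST edges: (2,5,w=1), (3,4,w=1), (1,6,w=2), (2,6,w=2), (4,6,w=2)
Total MST weight: 1 + 1 + 2 + 2 + 2 = 8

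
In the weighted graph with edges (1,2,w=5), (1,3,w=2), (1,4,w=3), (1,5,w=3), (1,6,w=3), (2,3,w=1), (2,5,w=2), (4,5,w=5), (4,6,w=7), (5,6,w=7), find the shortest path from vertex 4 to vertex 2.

Step 1: Build adjacency list with weights:
  1: 2(w=5), 3(w=2), 4(w=3), 5(w=3), 6(w=3)
  2: 1(w=5), 3(w=1), 5(w=2)
  3: 1(w=2), 2(w=1)
  4: 1(w=3), 5(w=5), 6(w=7)
  5: 1(w=3), 2(w=2), 4(w=5), 6(w=7)
  6: 1(w=3), 4(w=7), 5(w=7)

Step 2: Apply Dijkstra's algorithm from vertex 4:
  Visit vertex 4 (distance=0)
    Update dist[1] = 3
    Update dist[5] = 5
    Update dist[6] = 7
  Visit vertex 1 (distance=3)
    Update dist[2] = 8
    Update dist[3] = 5
    Update dist[6] = 6
  Visit vertex 3 (distance=5)
    Update dist[2] = 6
  Visit vertex 5 (distance=5)
  Visit vertex 2 (distance=6)

Step 3: Shortest path: 4 -> 1 -> 3 -> 2
Total weight: 3 + 2 + 1 = 6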